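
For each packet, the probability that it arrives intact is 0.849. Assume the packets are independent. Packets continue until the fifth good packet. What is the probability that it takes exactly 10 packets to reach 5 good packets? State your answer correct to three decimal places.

0.004

Y = trial on which the fifth success occurs; negative binomial, r=5, p=0.849.
P(Y=10) = C(9,4) · p^5 · (1−p)^5
= 126 · 0.4411 · 7.8503e-05 = 0.00436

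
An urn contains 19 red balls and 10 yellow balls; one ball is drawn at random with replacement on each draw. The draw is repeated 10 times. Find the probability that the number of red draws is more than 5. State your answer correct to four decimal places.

0.7627

X ~ Binomial(10, 0.655172); P(X ≥ 6) = Σ C(10,k) p^k (1−p)^(10−k) over k:
  k=6: C(10,6)·0.655172^6·0.344828^4 = 0.234834
  k=7: C(10,7)·0.655172^7·0.344828^3 = 0.254963
  k=8: C(10,8)·0.655172^8·0.344828^2 = 0.181661
  k=9: C(10,9)·0.655172^9·0.344828^1 = 0.076701
  k=10: C(10,10)·0.655172^10·0.344828^0 = 0.014573
Total = 0.762732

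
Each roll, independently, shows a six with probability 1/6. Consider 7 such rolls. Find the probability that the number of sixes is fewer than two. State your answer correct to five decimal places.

0.66980

X ~ Binomial(7, 0.166667); P(X ≤ 1) = Σ C(7,k) p^k (1−p)^(7−k) over k:
  k=0: C(7,0)·0.166667^0·0.833333^7 = 0.2790816
  k=1: C(7,1)·0.166667^1·0.833333^6 = 0.3907143
Total = 0.6697960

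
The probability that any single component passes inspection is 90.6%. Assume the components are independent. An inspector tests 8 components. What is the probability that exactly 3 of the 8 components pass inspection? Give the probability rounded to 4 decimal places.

X ~ Binomial(n=8, p=0.906).
P(X=3) = C(8,3) · p^3 · (1−p)^5
= 56 · 0.74368 · 7.339e-06 = 0.000306

0.0003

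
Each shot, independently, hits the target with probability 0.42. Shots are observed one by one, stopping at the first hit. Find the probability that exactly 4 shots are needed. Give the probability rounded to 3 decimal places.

0.082

Geometric (trials to first success), p = 0.42.
P(Y = 4) = (1−p)^3 · p = 0.19511 · 0.42 = 0.08195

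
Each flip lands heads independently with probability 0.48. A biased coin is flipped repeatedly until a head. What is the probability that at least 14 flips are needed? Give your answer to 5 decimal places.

Y = number of flips to the first success; geometric, p = 0.48.
P(Y > 13) = P(first 13 all fail) = (1−p)^13 = 0.0002033

0.00020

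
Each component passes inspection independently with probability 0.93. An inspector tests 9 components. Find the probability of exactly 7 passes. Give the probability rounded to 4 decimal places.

0.1061

X ~ Binomial(n=9, p=0.93).
P(X=7) = C(9,7) · p^7 · (1−p)^2
= 36 · 0.6017 · 0.0049 = 0.106140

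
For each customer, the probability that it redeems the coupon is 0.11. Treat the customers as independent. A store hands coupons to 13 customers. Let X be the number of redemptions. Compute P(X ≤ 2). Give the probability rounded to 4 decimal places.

0.8349

X ~ Binomial(13, 0.11); P(X ≤ 2) = Σ C(13,k) p^k (1−p)^(13−k) over k:
  k=0: C(13,0)·0.11^0·0.89^13 = 0.219821
  k=1: C(13,1)·0.11^1·0.89^12 = 0.353196
  k=2: C(13,2)·0.11^2·0.89^11 = 0.261921
Total = 0.834939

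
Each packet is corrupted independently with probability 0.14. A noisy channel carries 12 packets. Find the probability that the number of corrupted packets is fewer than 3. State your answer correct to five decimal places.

X ~ Binomial(12, 0.14); P(X ≤ 2) = Σ C(12,k) p^k (1−p)^(12−k) over k:
  k=0: C(12,0)·0.14^0·0.86^12 = 0.1636746
  k=1: C(12,1)·0.14^1·0.86^11 = 0.3197365
  k=2: C(12,2)·0.14^2·0.86^10 = 0.2862757
Total = 0.7696869

0.76969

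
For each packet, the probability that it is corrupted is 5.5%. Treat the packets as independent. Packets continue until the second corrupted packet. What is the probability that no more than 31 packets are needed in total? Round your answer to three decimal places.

Finishing within 31 packets ⇔ at least 2 successes in the first 31. With X ~ Binomial(31, 0.055), P(Y ≤ 31) = 1 − P(X ≤ 1).
  k=0: C(31,0)·0.055^0·0.945^31 = 0.17314
  k=1: C(31,1)·0.055^1·0.945^30 = 0.31238
1 − 0.48551 = 0.51449

0.514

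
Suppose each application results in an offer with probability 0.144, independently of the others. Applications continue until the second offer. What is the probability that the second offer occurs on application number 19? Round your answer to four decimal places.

Y = trial on which the second success occurs; negative binomial, r=2, p=0.144.
P(Y=19) = C(18,1) · p^2 · (1−p)^17
= 18 · 0.020736 · 0.07113 = 0.026549

0.0265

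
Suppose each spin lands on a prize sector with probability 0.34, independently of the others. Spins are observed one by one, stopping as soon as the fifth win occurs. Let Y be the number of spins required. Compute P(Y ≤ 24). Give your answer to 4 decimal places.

0.9481

Finishing within 24 spins ⇔ at least 5 successes in the first 24. With X ~ Binomial(24, 0.34), P(Y ≤ 24) = 1 − P(X ≤ 4).
  k=0: C(24,0)·0.34^0·0.66^24 = 0.000047
  k=1: C(24,1)·0.34^1·0.66^23 = 0.000577
  k=2: C(24,2)·0.34^2·0.66^22 = 0.003418
  k=3: C(24,3)·0.34^3·0.66^21 = 0.012914
  k=4: C(24,4)·0.34^4·0.66^20 = 0.034927
1 − 0.051884 = 0.948116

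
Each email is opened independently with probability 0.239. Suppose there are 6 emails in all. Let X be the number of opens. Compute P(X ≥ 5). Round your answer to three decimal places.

0.004

X ~ Binomial(6, 0.239); P(X ≥ 5) = Σ C(6,k) p^k (1−p)^(6−k) over k:
  k=5: C(6,5)·0.239^5·0.761^1 = 0.00356
  k=6: C(6,6)·0.239^6·0.761^0 = 0.00019
Total = 0.00375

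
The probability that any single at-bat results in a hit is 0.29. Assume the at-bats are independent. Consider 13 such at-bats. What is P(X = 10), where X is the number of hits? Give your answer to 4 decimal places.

0.0004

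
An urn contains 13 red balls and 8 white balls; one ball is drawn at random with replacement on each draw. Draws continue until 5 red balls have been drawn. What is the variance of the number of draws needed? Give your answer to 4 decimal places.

4.9704

Y = total draws until the fifth success; negative binomial with r=5, p=0.619048.
Var(Y) = r(1−p)/p² = 5·0.380952 / 0.619048² = 4.970414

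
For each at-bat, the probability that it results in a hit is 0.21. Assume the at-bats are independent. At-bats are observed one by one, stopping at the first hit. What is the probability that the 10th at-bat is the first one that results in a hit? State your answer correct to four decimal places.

Geometric (trials to first success), p = 0.21.
P(Y = 10) = (1−p)^9 · p = 0.11985 · 0.21 = 0.025169

0.0252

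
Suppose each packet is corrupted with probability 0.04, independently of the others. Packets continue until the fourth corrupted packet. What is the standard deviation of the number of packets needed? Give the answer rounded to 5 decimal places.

48.98979

Y = total packets until the fourth success; negative binomial with r=4, p=0.04.
SD(Y) = √[r(1−p)/p²] = √(2400.0000000) = 48.9897949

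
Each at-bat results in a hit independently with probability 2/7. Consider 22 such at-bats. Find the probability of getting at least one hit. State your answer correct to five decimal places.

0.99939

P(at least one) = 1 − P(none) = 1 − (1 − 0.285714)^22
= 1 − 0.0006098 = 0.9993902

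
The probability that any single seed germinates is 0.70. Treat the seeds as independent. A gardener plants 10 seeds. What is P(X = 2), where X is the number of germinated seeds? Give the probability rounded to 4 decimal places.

X ~ Binomial(n=10, p=0.70).
P(X=2) = C(10,2) · p^2 · (1−p)^8
= 45 · 0.49 · 6.561e-05 = 0.001447

0.0014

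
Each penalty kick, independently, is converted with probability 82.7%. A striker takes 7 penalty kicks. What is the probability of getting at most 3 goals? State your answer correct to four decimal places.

0.0201

X ~ Binomial(7, 0.827); P(X ≤ 3) = Σ C(7,k) p^k (1−p)^(7−k) over k:
  k=0: C(7,0)·0.827^0·0.173^7 = 0.000005
  k=1: C(7,1)·0.827^1·0.173^6 = 0.000155
  k=2: C(7,2)·0.827^2·0.173^5 = 0.002226
  k=3: C(7,3)·0.827^3·0.173^4 = 0.017732
Total = 0.020118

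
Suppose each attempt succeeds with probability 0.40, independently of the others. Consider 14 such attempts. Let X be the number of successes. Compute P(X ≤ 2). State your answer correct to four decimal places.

X ~ Binomial(14, 0.40); P(X ≤ 2) = Σ C(14,k) p^k (1−p)^(14−k) over k:
  k=0: C(14,0)·0.40^0·0.60^14 = 0.000784
  k=1: C(14,1)·0.40^1·0.60^13 = 0.007314
  k=2: C(14,2)·0.40^2·0.60^12 = 0.031694
Total = 0.039792

0.0398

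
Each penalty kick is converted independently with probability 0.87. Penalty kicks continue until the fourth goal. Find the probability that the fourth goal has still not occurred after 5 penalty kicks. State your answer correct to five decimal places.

0.12920

Needing more than 5 penalty kicks ⇔ fewer than 4 successes in the first 5. With X ~ Binomial(5, 0.87), P(Y > 5) = P(X ≤ 3).
  k=0: C(5,0)·0.87^0·0.13^5 = 0.0000371
  k=1: C(5,1)·0.87^1·0.13^4 = 0.0012424
  k=2: C(5,2)·0.87^2·0.13^3 = 0.0166291
  k=3: C(5,3)·0.87^3·0.13^2 = 0.1112870
P(X ≤ 3) = 0.1291956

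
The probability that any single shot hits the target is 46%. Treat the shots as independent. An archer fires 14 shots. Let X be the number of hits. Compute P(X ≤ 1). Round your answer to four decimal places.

0.0023

X ~ Binomial(14, 0.46); P(X ≤ 1) = Σ C(14,k) p^k (1−p)^(14−k) over k:
  k=0: C(14,0)·0.46^0·0.54^14 = 0.000179
  k=1: C(14,1)·0.46^1·0.54^13 = 0.002138
Total = 0.002317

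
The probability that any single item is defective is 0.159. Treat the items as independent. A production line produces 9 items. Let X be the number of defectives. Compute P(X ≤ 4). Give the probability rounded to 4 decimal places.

0.9927

X ~ Binomial(9, 0.159); P(X ≤ 4) = Σ C(9,k) p^k (1−p)^(9−k) over k:
  k=0: C(9,0)·0.159^0·0.841^9 = 0.210457
  k=1: C(9,1)·0.159^1·0.841^8 = 0.358103
  k=2: C(9,2)·0.159^2·0.841^7 = 0.270813
  k=3: C(9,3)·0.159^3·0.841^6 = 0.119467
  k=4: C(9,4)·0.159^4·0.841^5 = 0.033880
Total = 0.992719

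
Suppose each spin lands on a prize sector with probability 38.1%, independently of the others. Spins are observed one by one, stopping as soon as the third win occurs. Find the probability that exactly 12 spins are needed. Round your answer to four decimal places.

0.0406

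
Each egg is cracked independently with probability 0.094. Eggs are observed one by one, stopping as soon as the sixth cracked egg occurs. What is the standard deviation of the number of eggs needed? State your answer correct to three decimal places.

24.803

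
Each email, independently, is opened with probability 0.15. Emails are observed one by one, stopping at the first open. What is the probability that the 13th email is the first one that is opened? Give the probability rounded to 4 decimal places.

0.0213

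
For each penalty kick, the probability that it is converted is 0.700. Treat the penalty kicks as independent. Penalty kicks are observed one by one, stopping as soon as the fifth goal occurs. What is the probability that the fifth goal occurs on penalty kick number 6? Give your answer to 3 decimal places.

Y = trial on which the fifth success occurs; negative binomial, r=5, p=0.70.
P(Y=6) = C(5,4) · p^5 · (1−p)^1
= 5 · 0.16807 · 0.3 = 0.25211

0.252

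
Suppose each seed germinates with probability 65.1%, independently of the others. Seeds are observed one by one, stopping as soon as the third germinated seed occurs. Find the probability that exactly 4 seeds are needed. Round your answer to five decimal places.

0.28886

Y = trial on which the third success occurs; negative binomial, r=3, p=0.651.
P(Y=4) = C(3,2) · p^3 · (1−p)^1
= 3 · 0.27589 · 0.349 = 0.2888615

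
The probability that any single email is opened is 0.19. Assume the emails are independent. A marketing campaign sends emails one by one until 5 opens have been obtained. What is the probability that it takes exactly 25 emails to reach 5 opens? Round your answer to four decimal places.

0.0389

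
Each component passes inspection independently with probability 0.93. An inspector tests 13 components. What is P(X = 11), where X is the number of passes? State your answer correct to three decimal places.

X ~ Binomial(n=13, p=0.93).
P(X=11) = C(13,11) · p^11 · (1−p)^2
= 78 · 0.4501 · 0.0049 = 0.17203

0.172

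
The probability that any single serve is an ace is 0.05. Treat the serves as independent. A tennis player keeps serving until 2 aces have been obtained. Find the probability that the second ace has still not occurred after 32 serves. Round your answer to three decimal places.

Needing more than 32 serves ⇔ fewer than 2 successes in the first 32. With X ~ Binomial(32, 0.05), P(Y > 32) = P(X ≤ 1).
  k=0: C(32,0)·0.05^0·0.95^32 = 0.19371
  k=1: C(32,1)·0.05^1·0.95^31 = 0.32625
P(X ≤ 1) = 0.51996

0.520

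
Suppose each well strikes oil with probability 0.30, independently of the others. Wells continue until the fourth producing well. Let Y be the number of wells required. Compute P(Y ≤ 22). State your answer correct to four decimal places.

Finishing within 22 wells ⇔ at least 4 successes in the first 22. With X ~ Binomial(22, 0.30), P(Y ≤ 22) = 1 − P(X ≤ 3).
  k=0: C(22,0)·0.30^0·0.70^22 = 0.000391
  k=1: C(22,1)·0.30^1·0.70^21 = 0.003686
  k=2: C(22,2)·0.30^2·0.70^20 = 0.016589
  k=3: C(22,3)·0.30^3·0.70^19 = 0.047397
1 − 0.068063 = 0.931937

0.9319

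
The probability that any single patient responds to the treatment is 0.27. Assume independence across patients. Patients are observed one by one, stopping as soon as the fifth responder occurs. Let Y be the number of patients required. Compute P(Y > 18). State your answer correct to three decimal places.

Needing more than 18 patients ⇔ fewer than 5 successes in the first 18. With X ~ Binomial(18, 0.27), P(Y > 18) = P(X ≤ 4).
  k=0: C(18,0)·0.27^0·0.73^18 = 0.00347
  k=1: C(18,1)·0.27^1·0.73^17 = 0.02307
  k=2: C(18,2)·0.27^2·0.73^16 = 0.07254
  k=3: C(18,3)·0.27^3·0.73^15 = 0.14309
  k=4: C(18,4)·0.27^4·0.73^14 = 0.19847
P(X ≤ 4) = 0.44065

0.441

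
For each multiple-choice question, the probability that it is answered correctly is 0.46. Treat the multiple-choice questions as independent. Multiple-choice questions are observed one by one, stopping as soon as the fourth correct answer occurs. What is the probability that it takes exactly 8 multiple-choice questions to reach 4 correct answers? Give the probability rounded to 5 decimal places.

Y = trial on which the fourth success occurs; negative binomial, r=4, p=0.46.
P(Y=8) = C(7,3) · p^4 · (1−p)^4
= 35 · 0.044775 · 0.085031 = 0.1332522

0.13325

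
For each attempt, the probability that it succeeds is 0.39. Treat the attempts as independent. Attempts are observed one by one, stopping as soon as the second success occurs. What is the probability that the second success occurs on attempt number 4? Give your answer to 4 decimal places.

Y = trial on which the second success occurs; negative binomial, r=2, p=0.39.
P(Y=4) = C(3,1) · p^2 · (1−p)^2
= 3 · 0.1521 · 0.3721 = 0.169789

0.1698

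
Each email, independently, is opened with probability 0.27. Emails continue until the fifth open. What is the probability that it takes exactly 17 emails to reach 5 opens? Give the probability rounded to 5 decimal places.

Y = trial on which the fifth success occurs; negative binomial, r=5, p=0.27.
P(Y=17) = C(16,4) · p^5 · (1−p)^12
= 1820 · 0.0014349 · 0.022902 = 0.0598087

0.05981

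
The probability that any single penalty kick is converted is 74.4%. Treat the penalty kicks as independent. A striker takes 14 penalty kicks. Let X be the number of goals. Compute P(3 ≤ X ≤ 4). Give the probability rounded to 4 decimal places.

X ~ Binomial(14, 0.744); P(3 ≤ X ≤ 4) = Σ C(14,k) p^k (1−p)^(14−k) over k:
  k=3: C(14,3)·0.744^3·0.256^11 = 0.000046
  k=4: C(14,4)·0.744^4·0.256^10 = 0.000371
Total = 0.000417

0.0004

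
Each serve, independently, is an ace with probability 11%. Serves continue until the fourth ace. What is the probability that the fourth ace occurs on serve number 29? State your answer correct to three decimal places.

0.026

Y = trial on which the fourth success occurs; negative binomial, r=4, p=0.11.
P(Y=29) = C(28,3) · p^4 · (1−p)^25
= 3276 · 0.00014641 · 0.054294 = 0.02604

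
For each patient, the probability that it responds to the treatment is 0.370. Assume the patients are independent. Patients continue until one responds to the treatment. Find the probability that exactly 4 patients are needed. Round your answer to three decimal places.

Geometric (trials to first success), p = 0.37.
P(Y = 4) = (1−p)^3 · p = 0.25005 · 0.37 = 0.09252

0.093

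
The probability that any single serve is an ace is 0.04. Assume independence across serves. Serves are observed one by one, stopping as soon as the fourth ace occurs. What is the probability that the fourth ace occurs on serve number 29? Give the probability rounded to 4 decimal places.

0.0030

Y = trial on which the fourth success occurs; negative binomial, r=4, p=0.04.
P(Y=29) = C(28,3) · p^4 · (1−p)^25
= 3276 · 2.56e-06 · 0.3604 = 0.003022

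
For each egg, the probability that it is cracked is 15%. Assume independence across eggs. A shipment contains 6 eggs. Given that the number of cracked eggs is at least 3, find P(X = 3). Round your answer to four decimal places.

0.8757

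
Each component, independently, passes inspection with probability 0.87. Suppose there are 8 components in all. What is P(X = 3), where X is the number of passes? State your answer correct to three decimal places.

X ~ Binomial(n=8, p=0.87).
P(X=3) = C(8,3) · p^3 · (1−p)^5
= 56 · 0.6585 · 3.7129e-05 = 0.00137

0.001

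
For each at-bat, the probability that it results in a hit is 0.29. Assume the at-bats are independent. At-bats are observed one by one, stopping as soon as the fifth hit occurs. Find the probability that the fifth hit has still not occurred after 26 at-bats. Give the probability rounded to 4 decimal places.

0.0895

Needing more than 26 at-bats ⇔ fewer than 5 successes in the first 26. With X ~ Binomial(26, 0.29), P(Y > 26) = P(X ≤ 4).
  k=0: C(26,0)·0.29^0·0.71^26 = 0.000136
  k=1: C(26,1)·0.29^1·0.71^25 = 0.001442
  k=2: C(26,2)·0.29^2·0.71^24 = 0.007360
  k=3: C(26,3)·0.29^3·0.71^23 = 0.024050
  k=4: C(26,4)·0.29^4·0.71^22 = 0.056483
P(X ≤ 4) = 0.089470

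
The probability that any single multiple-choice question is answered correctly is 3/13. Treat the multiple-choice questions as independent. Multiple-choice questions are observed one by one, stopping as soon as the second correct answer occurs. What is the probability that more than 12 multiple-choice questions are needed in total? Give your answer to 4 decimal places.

0.1974

Needing more than 12 multiple-choice questions ⇔ fewer than 2 successes in the first 12. With X ~ Binomial(12, 0.230769), P(Y > 12) = P(X ≤ 1).
  k=0: C(12,0)·0.230769^0·0.769231^12 = 0.042922
  k=1: C(12,1)·0.230769^1·0.769231^11 = 0.154519
P(X ≤ 1) = 0.197441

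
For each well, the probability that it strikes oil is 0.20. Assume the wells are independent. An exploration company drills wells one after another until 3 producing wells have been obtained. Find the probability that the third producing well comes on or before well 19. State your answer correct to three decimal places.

0.763

Finishing within 19 wells ⇔ at least 3 successes in the first 19. With X ~ Binomial(19, 0.20), P(Y ≤ 19) = 1 − P(X ≤ 2).
  k=0: C(19,0)·0.20^0·0.80^19 = 0.01441
  k=1: C(19,1)·0.20^1·0.80^18 = 0.06845
  k=2: C(19,2)·0.20^2·0.80^17 = 0.15402
1 − 0.23689 = 0.76311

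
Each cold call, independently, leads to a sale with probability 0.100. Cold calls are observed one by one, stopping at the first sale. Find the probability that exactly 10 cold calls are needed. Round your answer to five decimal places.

Geometric (trials to first success), p = 0.10.
P(Y = 10) = (1−p)^9 · p = 0.38742 · 0.10 = 0.0387420

0.03874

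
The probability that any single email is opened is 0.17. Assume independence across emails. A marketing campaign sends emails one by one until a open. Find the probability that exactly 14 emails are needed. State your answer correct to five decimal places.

Geometric (trials to first success), p = 0.17.
P(Y = 14) = (1−p)^13 · p = 0.088719 · 0.17 = 0.0150822

0.01508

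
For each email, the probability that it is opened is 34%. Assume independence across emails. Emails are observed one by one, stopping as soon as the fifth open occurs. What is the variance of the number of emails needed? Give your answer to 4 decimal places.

Y = total emails until the fifth success; negative binomial with r=5, p=0.34.
Var(Y) = r(1−p)/p² = 5·0.66 / 0.34² = 28.546713

28.5467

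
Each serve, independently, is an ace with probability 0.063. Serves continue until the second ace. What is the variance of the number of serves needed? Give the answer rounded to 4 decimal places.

472.1592

Y = total serves until the second success; negative binomial with r=2, p=0.063.
Var(Y) = r(1−p)/p² = 2·0.937 / 0.063² = 472.159234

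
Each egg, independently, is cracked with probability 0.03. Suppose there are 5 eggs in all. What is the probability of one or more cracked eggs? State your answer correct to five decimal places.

P(at least one) = 1 − P(none) = 1 − (1 − 0.03)^5
= 1 − 0.8587340 = 0.1412660

0.14127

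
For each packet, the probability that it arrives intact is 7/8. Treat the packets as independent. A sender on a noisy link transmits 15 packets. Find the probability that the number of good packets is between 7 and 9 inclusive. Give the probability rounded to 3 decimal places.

X ~ Binomial(15, 0.875); P(7 ≤ X ≤ 9) = Σ C(15,k) p^k (1−p)^(15−k) over k:
  k=7: C(15,7)·0.875^7·0.125^8 = 0.00015
  k=8: C(15,8)·0.875^8·0.125^7 = 0.00105
  k=9: C(15,9)·0.875^9·0.125^6 = 0.00574
Total = 0.00695

0.007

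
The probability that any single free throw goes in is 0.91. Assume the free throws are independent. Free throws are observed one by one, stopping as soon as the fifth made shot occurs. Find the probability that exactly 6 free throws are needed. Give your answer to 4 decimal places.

0.2808

Y = trial on which the fifth success occurs; negative binomial, r=5, p=0.91.
P(Y=6) = C(5,4) · p^5 · (1−p)^1
= 5 · 0.62403 · 0.09 = 0.280814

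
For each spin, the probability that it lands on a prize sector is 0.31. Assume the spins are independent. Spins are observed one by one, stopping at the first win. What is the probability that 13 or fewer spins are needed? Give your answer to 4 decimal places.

Y = number of spins to the first success; geometric, p = 0.31.
P(Y ≤ 13) = 1 − (1−p)^13 = 1 − 0.008036 = 0.991964

0.9920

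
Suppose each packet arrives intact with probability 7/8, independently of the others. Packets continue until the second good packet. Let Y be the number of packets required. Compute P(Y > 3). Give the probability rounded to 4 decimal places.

0.0430

Needing more than 3 packets ⇔ fewer than 2 successes in the first 3. With X ~ Binomial(3, 0.875), P(Y > 3) = P(X ≤ 1).
  k=0: C(3,0)·0.875^0·0.125^3 = 0.001953
  k=1: C(3,1)·0.875^1·0.125^2 = 0.041016
P(X ≤ 1) = 0.042969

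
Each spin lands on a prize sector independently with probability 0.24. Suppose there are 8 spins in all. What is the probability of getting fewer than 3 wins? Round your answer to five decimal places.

X ~ Binomial(8, 0.24); P(X ≤ 2) = Σ C(8,k) p^k (1−p)^(8−k) over k:
  k=0: C(8,0)·0.24^0·0.76^8 = 0.1113035
  k=1: C(8,1)·0.24^1·0.76^7 = 0.2811877
  k=2: C(8,2)·0.24^2·0.76^6 = 0.3107864
Total = 0.7032777

0.70328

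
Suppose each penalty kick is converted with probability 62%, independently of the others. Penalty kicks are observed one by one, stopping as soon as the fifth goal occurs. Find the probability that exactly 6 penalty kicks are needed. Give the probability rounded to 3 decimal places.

Y = trial on which the fifth success occurs; negative binomial, r=5, p=0.62.
P(Y=6) = C(5,4) · p^5 · (1−p)^1
= 5 · 0.091613 · 0.38 = 0.17407

0.174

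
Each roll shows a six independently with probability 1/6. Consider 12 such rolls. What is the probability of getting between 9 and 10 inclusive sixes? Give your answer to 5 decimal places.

X ~ Binomial(12, 0.166667); P(9 ≤ X ≤ 10) = Σ C(12,k) p^k (1−p)^(12−k) over k:
  k=9: C(12,9)·0.166667^9·0.833333^3 = 0.0000126
  k=10: C(12,10)·0.166667^10·0.833333^2 = 0.0000008
Total = 0.0000134

0.00001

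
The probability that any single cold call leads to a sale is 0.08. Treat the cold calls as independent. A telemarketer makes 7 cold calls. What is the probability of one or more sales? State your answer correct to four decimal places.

P(at least one) = 1 − P(none) = 1 − (1 − 0.08)^7
= 1 − 0.557847 = 0.442153

0.4422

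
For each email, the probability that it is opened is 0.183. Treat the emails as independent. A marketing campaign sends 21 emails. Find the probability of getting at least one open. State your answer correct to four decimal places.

P(at least one) = 1 − P(none) = 1 − (1 − 0.183)^21
= 1 − 0.014344 = 0.985656

0.9857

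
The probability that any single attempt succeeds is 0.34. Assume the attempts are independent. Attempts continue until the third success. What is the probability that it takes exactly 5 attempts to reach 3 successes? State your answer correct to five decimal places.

Y = trial on which the third success occurs; negative binomial, r=3, p=0.34.
P(Y=5) = C(4,2) · p^3 · (1−p)^2
= 6 · 0.039304 · 0.4356 = 0.1027249

0.10272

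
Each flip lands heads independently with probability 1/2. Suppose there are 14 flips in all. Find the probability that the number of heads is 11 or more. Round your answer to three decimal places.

X ~ Binomial(14, 0.50); P(X ≥ 11) = Σ C(14,k) p^k (1−p)^(14−k) over k:
  k=11: C(14,11)·0.50^11·0.50^3 = 0.02222
  k=12: C(14,12)·0.50^12·0.50^2 = 0.00555
  k=13: C(14,13)·0.50^13·0.50^1 = 0.00085
  k=14: C(14,14)·0.50^14·0.50^0 = 0.00006
Total = 0.02869

0.029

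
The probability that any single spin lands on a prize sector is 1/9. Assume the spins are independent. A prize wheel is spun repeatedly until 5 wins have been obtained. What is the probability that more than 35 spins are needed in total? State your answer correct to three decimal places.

Needing more than 35 spins ⇔ fewer than 5 successes in the first 35. With X ~ Binomial(35, 0.111111), P(Y > 35) = P(X ≤ 4).
  k=0: C(35,0)·0.111111^0·0.888889^35 = 0.01621
  k=1: C(35,1)·0.111111^1·0.888889^34 = 0.07090
  k=2: C(35,2)·0.111111^2·0.888889^33 = 0.15066
  k=3: C(35,3)·0.111111^3·0.888889^32 = 0.20716
  k=4: C(35,4)·0.111111^4·0.888889^31 = 0.20716
P(X ≤ 4) = 0.65208

0.652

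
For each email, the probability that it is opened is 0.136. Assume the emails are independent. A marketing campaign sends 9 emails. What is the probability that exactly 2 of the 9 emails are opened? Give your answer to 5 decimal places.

X ~ Binomial(n=9, p=0.136).
P(X=2) = C(9,2) · p^2 · (1−p)^7
= 36 · 0.018496 · 0.35941 = 0.2393186

0.23932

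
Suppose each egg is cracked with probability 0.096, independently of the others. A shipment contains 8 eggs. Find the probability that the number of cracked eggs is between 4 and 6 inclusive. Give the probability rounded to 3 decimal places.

X ~ Binomial(8, 0.096); P(4 ≤ X ≤ 6) = Σ C(8,k) p^k (1−p)^(8−k) over k:
  k=4: C(8,4)·0.096^4·0.904^4 = 0.00397
  k=5: C(8,5)·0.096^5·0.904^3 = 0.00034
  k=6: C(8,6)·0.096^6·0.904^2 = 0.00002
Total = 0.00433

0.004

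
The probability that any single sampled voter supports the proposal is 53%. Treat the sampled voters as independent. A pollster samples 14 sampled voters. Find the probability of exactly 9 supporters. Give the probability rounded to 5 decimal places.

X ~ Binomial(n=14, p=0.53).
P(X=9) = C(14,9) · p^9 · (1−p)^5
= 2002 · 0.0032998 · 0.022935 = 0.1515082

0.15151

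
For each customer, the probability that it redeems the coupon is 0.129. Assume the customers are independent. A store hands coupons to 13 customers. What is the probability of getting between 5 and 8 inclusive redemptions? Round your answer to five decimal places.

0.01873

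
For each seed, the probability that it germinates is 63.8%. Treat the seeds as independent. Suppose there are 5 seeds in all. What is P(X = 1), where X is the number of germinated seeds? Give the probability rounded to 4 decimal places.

0.0548

X ~ Binomial(n=5, p=0.638).
P(X=1) = C(5,1) · p^1 · (1−p)^4
= 5 · 0.638 · 0.017173 = 0.054780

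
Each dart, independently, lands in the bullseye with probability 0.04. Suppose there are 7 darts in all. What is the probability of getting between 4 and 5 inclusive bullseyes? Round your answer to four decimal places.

0.0001

X ~ Binomial(7, 0.04); P(4 ≤ X ≤ 5) = Σ C(7,k) p^k (1−p)^(7−k) over k:
  k=4: C(7,4)·0.04^4·0.96^3 = 0.000079
  k=5: C(7,5)·0.04^5·0.96^2 = 0.000002
Total = 0.000081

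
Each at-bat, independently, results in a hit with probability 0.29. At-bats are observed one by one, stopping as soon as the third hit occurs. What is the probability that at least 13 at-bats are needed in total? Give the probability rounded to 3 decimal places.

Needing more than 12 at-bats ⇔ fewer than 3 successes in the first 12. With X ~ Binomial(12, 0.29), P(Y > 12) = P(X ≤ 2).
  k=0: C(12,0)·0.29^0·0.71^12 = 0.01641
  k=1: C(12,1)·0.29^1·0.71^11 = 0.08043
  k=2: C(12,2)·0.29^2·0.71^10 = 0.18069
P(X ≤ 2) = 0.27753

0.278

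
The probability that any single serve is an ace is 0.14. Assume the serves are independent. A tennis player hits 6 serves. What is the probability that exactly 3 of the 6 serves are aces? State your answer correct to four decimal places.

X ~ Binomial(n=6, p=0.14).
P(X=3) = C(6,3) · p^3 · (1−p)^3
= 20 · 0.002744 · 0.63606 = 0.034907

0.0349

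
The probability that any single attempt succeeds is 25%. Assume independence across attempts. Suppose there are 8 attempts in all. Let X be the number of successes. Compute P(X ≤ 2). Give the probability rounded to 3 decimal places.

0.679

X ~ Binomial(8, 0.25); P(X ≤ 2) = Σ C(8,k) p^k (1−p)^(8−k) over k:
  k=0: C(8,0)·0.25^0·0.75^8 = 0.10011
  k=1: C(8,1)·0.25^1·0.75^7 = 0.26697
  k=2: C(8,2)·0.25^2·0.75^6 = 0.31146
Total = 0.67854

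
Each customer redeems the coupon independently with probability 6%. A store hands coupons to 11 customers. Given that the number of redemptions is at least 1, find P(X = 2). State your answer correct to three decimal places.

X ~ Binomial(11, 0.06). Want P(X=2 | X≥1) = P(X=2) / P(X≥1).
P(X=2) = C(11,2)·0.06^2·0.94^9 = 0.11345
P(X≥1) = 1 − 0.50630 = 0.49370
Ratio = 0.11345 / 0.49370 = 0.22980

0.230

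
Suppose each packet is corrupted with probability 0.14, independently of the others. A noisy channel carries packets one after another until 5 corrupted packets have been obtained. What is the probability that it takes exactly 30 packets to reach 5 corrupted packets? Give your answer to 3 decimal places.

Y = trial on which the fifth success occurs; negative binomial, r=5, p=0.14.
P(Y=30) = C(29,4) · p^5 · (1−p)^25
= 23751 · 5.3782e-05 · 0.023039 = 0.02943

0.029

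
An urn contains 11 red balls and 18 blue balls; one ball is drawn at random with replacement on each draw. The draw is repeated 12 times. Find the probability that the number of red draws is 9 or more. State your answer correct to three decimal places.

X ~ Binomial(12, 0.379310); P(X ≥ 9) = Σ C(12,k) p^k (1−p)^(12−k) over k:
  k=9: C(12,9)·0.379310^9·0.620690^3 = 0.00855
  k=10: C(12,10)·0.379310^10·0.620690^2 = 0.00157
  k=11: C(12,11)·0.379310^11·0.620690^1 = 0.00017
  k=12: C(12,12)·0.379310^12·0.620690^0 = 0.00001
Total = 0.01030

0.010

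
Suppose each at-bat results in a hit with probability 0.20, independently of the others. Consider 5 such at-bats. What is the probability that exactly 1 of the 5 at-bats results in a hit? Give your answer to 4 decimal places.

0.4096

X ~ Binomial(n=5, p=0.20).
P(X=1) = C(5,1) · p^1 · (1−p)^4
= 5 · 0.2 · 0.4096 = 0.409600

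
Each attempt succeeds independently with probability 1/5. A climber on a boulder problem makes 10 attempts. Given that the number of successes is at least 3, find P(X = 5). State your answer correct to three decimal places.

0.082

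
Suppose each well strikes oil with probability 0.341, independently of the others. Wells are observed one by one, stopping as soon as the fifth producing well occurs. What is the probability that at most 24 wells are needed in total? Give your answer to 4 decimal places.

Finishing within 24 wells ⇔ at least 5 successes in the first 24. With X ~ Binomial(24, 0.341), P(Y ≤ 24) = 1 − P(X ≤ 4).
  k=0: C(24,0)·0.341^0·0.659^24 = 0.000045
  k=1: C(24,1)·0.341^1·0.659^23 = 0.000559
  k=2: C(24,2)·0.341^2·0.659^22 = 0.003326
  k=3: C(24,3)·0.341^3·0.659^21 = 0.012620
  k=4: C(24,4)·0.341^4·0.659^20 = 0.034284
1 − 0.050834 = 0.949166

0.9492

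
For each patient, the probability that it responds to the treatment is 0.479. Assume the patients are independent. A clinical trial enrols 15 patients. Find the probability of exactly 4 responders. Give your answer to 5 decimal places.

X ~ Binomial(n=15, p=0.479).
P(X=4) = C(15,4) · p^4 · (1−p)^11
= 1365 · 0.052643 · 0.00076774 = 0.0551683

0.05517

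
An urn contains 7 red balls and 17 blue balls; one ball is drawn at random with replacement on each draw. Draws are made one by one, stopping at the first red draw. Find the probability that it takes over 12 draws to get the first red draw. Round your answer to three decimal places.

Y = number of draws to the first success; geometric, p = 0.291667.
P(Y > 12) = P(first 12 all fail) = (1−p)^12 = 0.01595

0.016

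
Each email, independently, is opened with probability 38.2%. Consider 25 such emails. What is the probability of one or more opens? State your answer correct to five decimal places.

P(at least one) = 1 − P(none) = 1 − (1 − 0.382)^25
= 1 − 0.0000060 = 0.9999940

0.99999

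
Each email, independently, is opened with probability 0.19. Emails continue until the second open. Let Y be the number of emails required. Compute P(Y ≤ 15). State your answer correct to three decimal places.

0.808

Finishing within 15 emails ⇔ at least 2 successes in the first 15. With X ~ Binomial(15, 0.19), P(Y ≤ 15) = 1 − P(X ≤ 1).
  k=0: C(15,0)·0.19^0·0.81^15 = 0.04239
  k=1: C(15,1)·0.19^1·0.81^14 = 0.14915
1 − 0.19155 = 0.80845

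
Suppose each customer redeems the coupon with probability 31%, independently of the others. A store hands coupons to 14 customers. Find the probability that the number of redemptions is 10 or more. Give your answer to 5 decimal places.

X ~ Binomial(14, 0.31); P(X ≥ 10) = Σ C(14,k) p^k (1−p)^(14−k) over k:
  k=10: C(14,10)·0.31^10·0.69^4 = 0.0018597
  k=11: C(14,11)·0.31^11·0.69^3 = 0.0003038
  k=12: C(14,12)·0.31^12·0.69^2 = 0.0000341
  k=13: C(14,13)·0.31^13·0.69^1 = 0.0000024
  k=14: C(14,14)·0.31^14·0.69^0 = 0.0000001
Total = 0.0022001

0.00220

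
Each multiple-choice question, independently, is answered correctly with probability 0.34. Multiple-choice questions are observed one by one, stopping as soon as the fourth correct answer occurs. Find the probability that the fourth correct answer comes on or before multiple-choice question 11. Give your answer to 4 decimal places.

Finishing within 11 multiple-choice questions ⇔ at least 4 successes in the first 11. With X ~ Binomial(11, 0.34), P(Y ≤ 11) = 1 − P(X ≤ 3).
  k=0: C(11,0)·0.34^0·0.66^11 = 0.010351
  k=1: C(11,1)·0.34^1·0.66^10 = 0.058656
  k=2: C(11,2)·0.34^2·0.66^9 = 0.151083
  k=3: C(11,3)·0.34^3·0.66^8 = 0.233492
1 − 0.453582 = 0.546418

0.5464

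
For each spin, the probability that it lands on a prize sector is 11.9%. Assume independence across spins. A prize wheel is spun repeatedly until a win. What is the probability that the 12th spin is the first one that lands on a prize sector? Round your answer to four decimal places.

0.0295

Geometric (trials to first success), p = 0.119.
P(Y = 12) = (1−p)^11 · p = 0.24816 · 0.119 = 0.029531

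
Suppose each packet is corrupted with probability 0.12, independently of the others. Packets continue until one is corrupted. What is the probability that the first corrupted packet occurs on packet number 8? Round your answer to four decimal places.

Geometric (trials to first success), p = 0.12.
P(Y = 8) = (1−p)^7 · p = 0.40868 · 0.12 = 0.049041

0.0490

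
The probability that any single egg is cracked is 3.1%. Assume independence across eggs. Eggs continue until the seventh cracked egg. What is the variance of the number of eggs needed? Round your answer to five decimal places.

Y = total eggs until the seventh success; negative binomial with r=7, p=0.031.
Var(Y) = r(1−p)/p² = 7·0.969 / 0.031² = 7058.2726327

7058.27263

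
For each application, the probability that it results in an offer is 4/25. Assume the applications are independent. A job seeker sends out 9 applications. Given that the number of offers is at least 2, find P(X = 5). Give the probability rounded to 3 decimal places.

0.015

X ~ Binomial(9, 0.16). Want P(X=5 | X≥2) = P(X=5) / P(X≥2).
P(X=5) = C(9,5)·0.16^5·0.84^4 = 0.00658
P(X≥2) = 1 − 0.20822 − 0.35694 = 0.43484
Ratio = 0.00658 / 0.43484 = 0.01513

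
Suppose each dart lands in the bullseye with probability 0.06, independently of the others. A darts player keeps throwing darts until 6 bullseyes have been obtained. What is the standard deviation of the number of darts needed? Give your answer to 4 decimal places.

39.5811

Y = total darts until the sixth success; negative binomial with r=6, p=0.06.
SD(Y) = √[r(1−p)/p²] = √(1566.666667) = 39.581140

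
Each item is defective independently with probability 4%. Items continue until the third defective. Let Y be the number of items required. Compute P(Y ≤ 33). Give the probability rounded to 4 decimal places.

0.1442

Finishing within 33 items ⇔ at least 3 successes in the first 33. With X ~ Binomial(33, 0.04), P(Y ≤ 33) = 1 − P(X ≤ 2).
  k=0: C(33,0)·0.04^0·0.96^33 = 0.259986
  k=1: C(33,1)·0.04^1·0.96^32 = 0.357481
  k=2: C(33,2)·0.04^2·0.96^31 = 0.238321
1 − 0.855789 = 0.144211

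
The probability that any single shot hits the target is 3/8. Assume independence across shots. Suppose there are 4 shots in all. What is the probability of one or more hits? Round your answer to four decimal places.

0.8474

P(at least one) = 1 − P(none) = 1 − (1 − 0.375)^4
= 1 − 0.152588 = 0.847412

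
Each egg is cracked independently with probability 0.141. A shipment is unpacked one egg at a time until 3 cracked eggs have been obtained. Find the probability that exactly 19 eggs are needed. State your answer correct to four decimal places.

Y = trial on which the third success occurs; negative binomial, r=3, p=0.141.
P(Y=19) = C(18,2) · p^3 · (1−p)^16
= 153 · 0.0028032 · 0.08788 = 0.037691

0.0377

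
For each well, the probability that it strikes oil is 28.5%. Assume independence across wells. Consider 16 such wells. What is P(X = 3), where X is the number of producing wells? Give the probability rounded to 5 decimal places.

0.16546

X ~ Binomial(n=16, p=0.285).
P(X=3) = C(16,3) · p^3 · (1−p)^13
= 560 · 0.023149 · 0.012764 = 0.1654631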